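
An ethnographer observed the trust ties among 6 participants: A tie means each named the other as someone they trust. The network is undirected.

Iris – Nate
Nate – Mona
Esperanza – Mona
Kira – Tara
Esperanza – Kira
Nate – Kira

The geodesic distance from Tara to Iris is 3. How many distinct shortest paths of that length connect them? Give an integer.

1

The shortest distance is 3, and the only length-3 path is Tara–Kira–Nate–Iris. So there is exactly 1 shortest path.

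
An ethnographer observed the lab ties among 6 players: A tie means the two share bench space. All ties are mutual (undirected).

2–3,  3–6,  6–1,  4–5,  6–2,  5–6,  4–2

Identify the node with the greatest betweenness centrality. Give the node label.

Unnormalized betweenness of each node: 1:0, 2:2, 3:0, 4:1/2, 5:1, 6:11/2.
6 has the largest value, 11/2, making it the main broker — the node through which the most shortest paths run.

6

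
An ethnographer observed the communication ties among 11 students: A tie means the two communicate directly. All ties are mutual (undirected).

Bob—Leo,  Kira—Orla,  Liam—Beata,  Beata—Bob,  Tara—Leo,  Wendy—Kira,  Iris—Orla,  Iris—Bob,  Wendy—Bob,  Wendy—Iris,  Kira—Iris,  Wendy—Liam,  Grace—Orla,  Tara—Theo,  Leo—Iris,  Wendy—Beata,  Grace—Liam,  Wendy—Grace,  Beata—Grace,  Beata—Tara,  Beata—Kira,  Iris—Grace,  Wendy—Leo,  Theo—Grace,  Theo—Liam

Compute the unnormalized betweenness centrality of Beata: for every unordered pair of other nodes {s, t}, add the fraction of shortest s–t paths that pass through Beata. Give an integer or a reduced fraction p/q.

Pairs whose geodesics pass through Beata — Liam–Kira: 1/2; Liam–Tara: 1/2; Liam–Bob: 1/2; Kira–Tara: 1; Kira–Bob: 1/3; Kira–Theo: 3/7; Kira–Grace: 1/4; Tara–Bob: 1/2; Tara–Orla: 2/4; Tara–Grace: 1/2; Tara–Wendy: 1/2; Bob–Theo: 3/7; Bob–Grace: 1/3.
All other pairs contribute 0.
Summing the contributions gives betweenness(Beata) = 527/84.

527/84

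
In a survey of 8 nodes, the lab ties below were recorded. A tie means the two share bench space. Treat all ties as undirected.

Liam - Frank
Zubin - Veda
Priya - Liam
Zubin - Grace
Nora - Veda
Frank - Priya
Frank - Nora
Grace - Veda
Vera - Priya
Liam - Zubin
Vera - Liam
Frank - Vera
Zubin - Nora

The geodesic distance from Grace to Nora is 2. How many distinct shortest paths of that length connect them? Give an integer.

The shortest distance is 2. The length-2 paths are: Grace–Veda–Nora; Grace–Zubin–Nora.
That gives 2 distinct shortest paths.

2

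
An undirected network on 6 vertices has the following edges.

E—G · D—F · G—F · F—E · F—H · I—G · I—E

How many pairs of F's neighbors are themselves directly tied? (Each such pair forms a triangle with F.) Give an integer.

1

F's neighbors: D, E, G, and H.
Neighbor pairs that are themselves tied: F–E–G. Each forms one triangle with F, for 1 in total.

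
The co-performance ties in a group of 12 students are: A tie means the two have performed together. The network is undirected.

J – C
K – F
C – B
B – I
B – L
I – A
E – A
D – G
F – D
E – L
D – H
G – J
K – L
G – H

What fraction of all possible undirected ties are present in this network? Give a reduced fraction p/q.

There are 14 edges and 12 nodes, so the maximum possible is C(12,2) = 66.
Density = 14/66 = 7/33.

7/33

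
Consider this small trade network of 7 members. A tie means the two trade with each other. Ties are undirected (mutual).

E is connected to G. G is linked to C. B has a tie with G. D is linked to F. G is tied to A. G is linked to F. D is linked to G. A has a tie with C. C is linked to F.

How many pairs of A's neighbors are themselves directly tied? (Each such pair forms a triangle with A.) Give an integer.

A's neighbors: C and G.
Neighbor pairs that are themselves tied: A–C–G. Each forms one triangle with A, for 1 in total.

1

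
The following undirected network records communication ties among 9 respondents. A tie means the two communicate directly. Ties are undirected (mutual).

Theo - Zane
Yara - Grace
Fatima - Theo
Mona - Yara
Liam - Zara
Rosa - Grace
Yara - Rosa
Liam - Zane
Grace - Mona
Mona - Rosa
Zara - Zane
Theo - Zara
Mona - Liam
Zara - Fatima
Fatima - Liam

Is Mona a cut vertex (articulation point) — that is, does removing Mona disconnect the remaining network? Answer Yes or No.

Removing Mona leaves {Grace, Rosa, and Yara} with no path to {Fatima, Liam, Theo, Zane, and Zara}, so the network splits into 2 components. Mona is a cut vertex.

Yes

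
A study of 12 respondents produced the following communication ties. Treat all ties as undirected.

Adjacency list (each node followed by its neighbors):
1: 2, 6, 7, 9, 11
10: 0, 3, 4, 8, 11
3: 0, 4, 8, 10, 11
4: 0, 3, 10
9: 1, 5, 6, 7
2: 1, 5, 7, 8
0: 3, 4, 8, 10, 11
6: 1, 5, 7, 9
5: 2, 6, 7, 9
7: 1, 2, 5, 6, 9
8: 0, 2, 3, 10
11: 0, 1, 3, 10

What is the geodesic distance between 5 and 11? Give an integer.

One shortest route is 5 – 2 – 1 – 11, which uses 3 edges, and at distance 2 from 5 we only reach {1, 8}, which does not include 11. So d(5,11) = 3.

3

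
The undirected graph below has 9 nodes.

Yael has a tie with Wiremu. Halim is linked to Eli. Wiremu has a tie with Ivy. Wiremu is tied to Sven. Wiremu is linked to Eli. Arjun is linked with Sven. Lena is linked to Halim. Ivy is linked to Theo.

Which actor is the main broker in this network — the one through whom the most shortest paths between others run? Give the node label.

Unnormalized betweenness of each node: Arjun:0, Eli:12, Halim:7, Ivy:7, Lena:0, Sven:7, Theo:0, Wiremu:23, Yael:0.
Wiremu has the largest value, 23, making it the main broker — the node through which the most shortest paths run.

Wiremu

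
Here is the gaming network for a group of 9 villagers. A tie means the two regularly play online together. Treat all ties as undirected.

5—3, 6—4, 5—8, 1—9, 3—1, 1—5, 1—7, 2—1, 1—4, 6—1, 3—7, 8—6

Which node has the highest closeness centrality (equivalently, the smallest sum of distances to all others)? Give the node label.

Farness (sum of distances to all others) for each node — 1:9, 2:16, 3:13, 4:14, 5:13, 6:13, 7:15, 8:17, 9:16.
The smallest farness is 9, for 1, so 1 has the highest closeness.

1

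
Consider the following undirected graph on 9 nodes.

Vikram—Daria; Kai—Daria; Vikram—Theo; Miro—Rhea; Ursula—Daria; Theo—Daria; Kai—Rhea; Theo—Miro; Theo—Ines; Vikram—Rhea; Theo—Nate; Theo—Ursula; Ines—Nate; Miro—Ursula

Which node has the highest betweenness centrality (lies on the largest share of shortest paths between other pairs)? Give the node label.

Unnormalized betweenness of each node: Daria:5, Ines:0, Kai:1/2, Miro:5/2, Nate:0, Rhea:2, Theo:27/2, Ursula:1/2, Vikram:2.
Theo has the largest value, 27/2, making it the main broker — the node through which the most shortest paths run.

Theo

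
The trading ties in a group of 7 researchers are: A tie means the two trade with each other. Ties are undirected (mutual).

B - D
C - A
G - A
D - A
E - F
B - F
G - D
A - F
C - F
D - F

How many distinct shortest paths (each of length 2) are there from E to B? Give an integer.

The shortest distance is 2, and the only length-2 path is E–F–B. So there is exactly 1 shortest path.

1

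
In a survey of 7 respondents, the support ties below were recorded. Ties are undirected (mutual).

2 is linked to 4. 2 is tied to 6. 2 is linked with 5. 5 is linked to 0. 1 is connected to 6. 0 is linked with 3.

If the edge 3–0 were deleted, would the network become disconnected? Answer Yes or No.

Yes

Without the 3–0 edge there is no alternate route between 3 and 0, so the network disconnects. It is a bridge.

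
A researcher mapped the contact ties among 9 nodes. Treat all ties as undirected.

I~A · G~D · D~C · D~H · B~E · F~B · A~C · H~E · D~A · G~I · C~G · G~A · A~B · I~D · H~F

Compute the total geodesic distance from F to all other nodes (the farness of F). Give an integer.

Distances from F: A:2, B:1, C:3, D:2, E:2, G:3, H:1, I:3.
Sum = 2 + 1 + 3 + 2 + 2 + 3 + 1 + 3 = 17.

17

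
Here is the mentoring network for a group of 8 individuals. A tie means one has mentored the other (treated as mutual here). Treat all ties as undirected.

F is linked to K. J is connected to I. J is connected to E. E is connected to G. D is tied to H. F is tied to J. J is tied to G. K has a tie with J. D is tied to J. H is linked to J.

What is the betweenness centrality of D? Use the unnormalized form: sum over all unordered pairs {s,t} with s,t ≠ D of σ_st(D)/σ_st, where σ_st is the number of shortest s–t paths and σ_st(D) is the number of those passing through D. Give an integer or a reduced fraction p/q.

No shortest path between any pair of other nodes passes through D.
Summing the contributions gives betweenness(D) = 0.

0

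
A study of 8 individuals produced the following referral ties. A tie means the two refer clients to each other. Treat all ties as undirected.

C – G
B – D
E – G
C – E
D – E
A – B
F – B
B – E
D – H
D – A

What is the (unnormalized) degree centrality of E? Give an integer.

E is directly tied to B, C, D, and G. That is 4 neighbors, so the degree of E is 4.

4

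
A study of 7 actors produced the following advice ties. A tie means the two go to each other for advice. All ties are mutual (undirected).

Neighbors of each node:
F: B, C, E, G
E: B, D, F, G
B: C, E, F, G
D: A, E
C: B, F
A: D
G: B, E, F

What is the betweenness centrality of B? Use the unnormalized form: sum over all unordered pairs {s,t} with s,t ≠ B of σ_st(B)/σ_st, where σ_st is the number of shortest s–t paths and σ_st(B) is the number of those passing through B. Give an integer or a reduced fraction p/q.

Pairs whose geodesics pass through B — E–C: 1/2; C–G: 1/2; C–D: 1/2; C–A: 1/2.
All other pairs contribute 0.
Summing the contributions gives betweenness(B) = 2.

2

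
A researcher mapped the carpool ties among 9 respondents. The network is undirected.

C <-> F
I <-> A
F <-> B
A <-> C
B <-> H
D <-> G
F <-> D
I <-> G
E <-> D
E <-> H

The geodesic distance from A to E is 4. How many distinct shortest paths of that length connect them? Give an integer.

The shortest distance is 4. The length-4 paths are: A–I–G–D–E; A–C–F–D–E.
That gives 2 distinct shortest paths.

2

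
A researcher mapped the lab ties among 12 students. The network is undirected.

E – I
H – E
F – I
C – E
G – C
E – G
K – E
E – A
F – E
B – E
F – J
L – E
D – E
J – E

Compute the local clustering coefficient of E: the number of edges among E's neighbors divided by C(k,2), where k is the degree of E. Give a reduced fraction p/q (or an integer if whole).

E's neighbors: A, B, C, D, F, G, H, I, J, K, and L (k = 11).
Possible neighbor pairs: C(11,2) = 55. Edges among them: C–G, F–I, F–J → e = 3.
Clustering(E) = 3/55.

3/55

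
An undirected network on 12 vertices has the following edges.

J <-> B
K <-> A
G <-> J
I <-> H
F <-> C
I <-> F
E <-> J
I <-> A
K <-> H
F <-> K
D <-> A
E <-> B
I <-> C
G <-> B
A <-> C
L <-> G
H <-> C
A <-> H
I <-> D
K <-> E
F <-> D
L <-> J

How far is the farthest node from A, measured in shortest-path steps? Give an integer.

4

Distances from A: B:3, C:1, D:1, E:2, F:2, G:4, H:1, I:1, J:3, K:1, L:4.
The largest is 4 (to G and L), so the eccentricity of A is 4.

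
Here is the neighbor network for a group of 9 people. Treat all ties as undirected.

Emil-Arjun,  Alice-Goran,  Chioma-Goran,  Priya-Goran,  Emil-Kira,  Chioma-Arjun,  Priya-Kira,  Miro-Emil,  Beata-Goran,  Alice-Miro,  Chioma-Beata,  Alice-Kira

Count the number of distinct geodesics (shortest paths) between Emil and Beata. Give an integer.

The shortest distance is 3, and the only length-3 path is Emil–Arjun–Chioma–Beata. So there is exactly 1 shortest path.

1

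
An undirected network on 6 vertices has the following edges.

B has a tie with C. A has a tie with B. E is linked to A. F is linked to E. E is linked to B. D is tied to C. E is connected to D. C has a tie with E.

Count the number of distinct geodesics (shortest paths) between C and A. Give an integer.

2

The shortest distance is 2. The length-2 paths are: C–E–A; C–B–A.
That gives 2 distinct shortest paths.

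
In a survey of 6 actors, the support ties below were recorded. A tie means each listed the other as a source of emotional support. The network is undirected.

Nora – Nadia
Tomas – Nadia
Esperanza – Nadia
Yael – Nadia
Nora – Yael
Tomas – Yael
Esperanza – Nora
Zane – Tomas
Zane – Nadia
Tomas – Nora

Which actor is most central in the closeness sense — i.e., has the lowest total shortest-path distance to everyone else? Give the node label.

Farness (sum of distances to all others) for each node — Esperanza:8, Nadia:5, Nora:6, Tomas:6, Yael:7, Zane:8.
The smallest farness is 5, for Nadia, so Nadia has the highest closeness.

Nadia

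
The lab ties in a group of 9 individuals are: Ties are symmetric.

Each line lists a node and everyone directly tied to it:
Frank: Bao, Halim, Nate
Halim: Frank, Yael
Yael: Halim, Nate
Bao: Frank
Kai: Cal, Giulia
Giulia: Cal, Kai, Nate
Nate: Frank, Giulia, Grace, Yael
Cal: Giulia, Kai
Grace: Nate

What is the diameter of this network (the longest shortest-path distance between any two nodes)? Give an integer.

4

Eccentricity of each node (its greatest distance to any other): Bao:4, Cal:4, Frank:3, Giulia:3, Grace:3, Halim:4, Kai:4, Nate:2, Yael:3.
The maximum eccentricity is 4, realized for instance by the pair Kai–Halim via Kai – Giulia – Nate – Frank – Halim. So the diameter is 4.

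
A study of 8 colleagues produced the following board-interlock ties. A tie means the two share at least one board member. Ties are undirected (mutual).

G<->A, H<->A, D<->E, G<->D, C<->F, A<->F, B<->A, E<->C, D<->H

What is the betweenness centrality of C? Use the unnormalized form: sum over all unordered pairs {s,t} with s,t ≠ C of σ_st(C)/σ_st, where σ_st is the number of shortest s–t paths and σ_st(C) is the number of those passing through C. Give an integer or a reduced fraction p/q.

Pairs whose geodesics pass through C — B–E: 1/3; D–F: 1/3; F–E: 1; A–E: 1/3.
All other pairs contribute 0.
Summing the contributions gives betweenness(C) = 2.

2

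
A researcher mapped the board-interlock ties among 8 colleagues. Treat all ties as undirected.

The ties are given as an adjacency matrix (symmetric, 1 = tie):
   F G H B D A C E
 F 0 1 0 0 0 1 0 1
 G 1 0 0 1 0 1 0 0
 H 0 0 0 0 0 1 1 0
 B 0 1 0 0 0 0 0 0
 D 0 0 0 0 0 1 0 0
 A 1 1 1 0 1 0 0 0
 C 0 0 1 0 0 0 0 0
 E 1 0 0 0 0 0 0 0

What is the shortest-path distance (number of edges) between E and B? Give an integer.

3

One shortest route is E – F – G – B, which uses 3 edges, and at distance 2 from E we only reach {A, G}, which does not include B. So d(E,B) = 3.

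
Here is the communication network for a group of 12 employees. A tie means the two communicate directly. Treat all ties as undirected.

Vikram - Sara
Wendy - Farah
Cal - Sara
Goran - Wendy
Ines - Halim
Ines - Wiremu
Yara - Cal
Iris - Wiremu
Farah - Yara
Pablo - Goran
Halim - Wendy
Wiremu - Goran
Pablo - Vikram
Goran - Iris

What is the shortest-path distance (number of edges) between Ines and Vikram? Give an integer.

4

One shortest route is Ines – Wiremu – Goran – Pablo – Vikram, which uses 4 edges, and at distance 3 from Ines we only reach {Farah, Pablo}, which does not include Vikram. So d(Ines,Vikram) = 4.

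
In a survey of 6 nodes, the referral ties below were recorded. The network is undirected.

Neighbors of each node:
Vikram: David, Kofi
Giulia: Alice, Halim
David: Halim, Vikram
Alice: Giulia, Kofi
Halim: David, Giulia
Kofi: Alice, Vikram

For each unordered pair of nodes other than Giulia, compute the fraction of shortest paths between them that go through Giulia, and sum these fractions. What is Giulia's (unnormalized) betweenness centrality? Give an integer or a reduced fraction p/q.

2

Pairs whose geodesics pass through Giulia — Kofi–Halim: 1/2; Alice–Halim: 1; Alice–David: 1/2.
All other pairs contribute 0.
Summing the contributions gives betweenness(Giulia) = 2.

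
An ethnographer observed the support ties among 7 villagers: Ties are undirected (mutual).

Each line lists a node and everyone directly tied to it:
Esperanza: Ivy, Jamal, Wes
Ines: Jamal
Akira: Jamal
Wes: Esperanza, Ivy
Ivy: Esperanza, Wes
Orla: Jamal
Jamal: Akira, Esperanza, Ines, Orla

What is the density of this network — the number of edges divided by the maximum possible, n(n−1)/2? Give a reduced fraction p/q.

There are 7 edges and 7 nodes, so the maximum possible is C(7,2) = 21.
Density = 7/21 = 1/3.

1/3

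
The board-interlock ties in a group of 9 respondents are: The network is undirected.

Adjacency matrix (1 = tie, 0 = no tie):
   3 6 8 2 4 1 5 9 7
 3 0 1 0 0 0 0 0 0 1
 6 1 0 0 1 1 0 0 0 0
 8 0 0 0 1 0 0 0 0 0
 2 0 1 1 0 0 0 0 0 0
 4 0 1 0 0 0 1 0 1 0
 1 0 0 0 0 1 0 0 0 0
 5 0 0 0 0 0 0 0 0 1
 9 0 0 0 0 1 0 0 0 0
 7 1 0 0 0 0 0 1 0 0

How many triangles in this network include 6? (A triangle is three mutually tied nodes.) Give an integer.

6's neighbors are 2, 3, and 4, but none of them are tied to each other, so no triangle contains 6.

0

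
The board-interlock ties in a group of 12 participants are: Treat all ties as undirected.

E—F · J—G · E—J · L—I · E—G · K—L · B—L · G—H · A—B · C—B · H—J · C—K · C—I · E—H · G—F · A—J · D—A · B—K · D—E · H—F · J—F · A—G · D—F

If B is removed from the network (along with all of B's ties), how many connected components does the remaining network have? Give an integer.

Without B, the remaining ties split the others into: {C, I, K, L}; {A, D, E, F, G, H, J}.
That's 2 separate components.

2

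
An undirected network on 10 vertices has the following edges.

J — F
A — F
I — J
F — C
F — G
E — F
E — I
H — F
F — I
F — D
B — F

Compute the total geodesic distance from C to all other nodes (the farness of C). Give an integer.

Distances from C: A:2, B:2, D:2, E:2, F:1, G:2, H:2, I:2, J:2.
Sum = 2 + 2 + 2 + 2 + 1 + 2 + 2 + 2 + 2 = 17.

17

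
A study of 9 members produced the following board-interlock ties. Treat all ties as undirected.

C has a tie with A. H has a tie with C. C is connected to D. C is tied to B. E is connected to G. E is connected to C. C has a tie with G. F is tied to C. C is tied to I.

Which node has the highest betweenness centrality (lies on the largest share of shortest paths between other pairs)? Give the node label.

Unnormalized betweenness of each node: A:0, B:0, C:27, D:0, E:0, F:0, G:0, H:0, I:0.
C has the largest value, 27, making it the main broker — the node through which the most shortest paths run.

C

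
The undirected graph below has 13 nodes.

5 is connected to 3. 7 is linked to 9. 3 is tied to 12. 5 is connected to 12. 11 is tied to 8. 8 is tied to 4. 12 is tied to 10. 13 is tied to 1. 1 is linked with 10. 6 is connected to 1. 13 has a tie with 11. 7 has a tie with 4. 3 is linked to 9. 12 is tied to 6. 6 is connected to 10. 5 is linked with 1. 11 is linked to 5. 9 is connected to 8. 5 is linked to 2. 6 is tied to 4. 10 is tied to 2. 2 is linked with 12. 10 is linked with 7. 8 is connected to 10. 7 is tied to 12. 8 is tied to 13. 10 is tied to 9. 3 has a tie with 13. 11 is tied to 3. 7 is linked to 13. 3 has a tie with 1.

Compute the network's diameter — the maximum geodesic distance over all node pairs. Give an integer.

3

Eccentricity of each node (its greatest distance to any other): 1:2, 2:3, 3:3, 4:3, 5:3, 6:3, 7:2, 8:2, 9:2, 10:2, 11:3, 12:2, 13:3.
The maximum eccentricity is 3, realized for instance by the pair 11–6 via 11 – 5 – 12 – 6. So the diameter is 3.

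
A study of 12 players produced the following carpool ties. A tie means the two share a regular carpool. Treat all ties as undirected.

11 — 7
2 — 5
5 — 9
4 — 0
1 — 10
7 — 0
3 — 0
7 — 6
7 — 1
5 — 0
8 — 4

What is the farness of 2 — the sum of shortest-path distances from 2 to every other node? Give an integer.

35

Distances from 2: 0:2, 1:4, 3:3, 4:3, 5:1, 6:4, 7:3, 8:4, 9:2, 10:5, 11:4.
Sum = 2 + 4 + 3 + 3 + 1 + 4 + 3 + 4 + 2 + 5 + 4 = 35.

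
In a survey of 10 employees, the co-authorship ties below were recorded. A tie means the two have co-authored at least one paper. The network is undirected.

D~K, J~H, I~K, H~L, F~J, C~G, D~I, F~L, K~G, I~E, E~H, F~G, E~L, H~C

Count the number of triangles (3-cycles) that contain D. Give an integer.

D's neighbors: I and K.
Neighbor pairs that are themselves tied: D–I–K. Each forms one triangle with D, for 1 in total.

1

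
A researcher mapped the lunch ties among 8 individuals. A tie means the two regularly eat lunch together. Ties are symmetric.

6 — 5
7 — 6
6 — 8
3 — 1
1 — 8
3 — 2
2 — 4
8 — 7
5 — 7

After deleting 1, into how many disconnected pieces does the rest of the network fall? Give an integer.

2

Without 1, the remaining ties split the others into: {2, 3, 4}; {5, 6, 7, 8}.
That's 2 separate components.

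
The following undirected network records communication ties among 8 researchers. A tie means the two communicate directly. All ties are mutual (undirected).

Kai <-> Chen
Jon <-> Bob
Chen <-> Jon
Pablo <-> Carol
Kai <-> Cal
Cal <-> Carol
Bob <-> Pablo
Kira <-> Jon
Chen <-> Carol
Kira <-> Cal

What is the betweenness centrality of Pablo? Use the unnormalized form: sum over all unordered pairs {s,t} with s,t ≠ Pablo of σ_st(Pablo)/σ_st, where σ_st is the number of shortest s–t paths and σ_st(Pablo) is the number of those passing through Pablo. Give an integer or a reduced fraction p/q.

3/2

Pairs whose geodesics pass through Pablo — Carol–Bob: 1; Bob–Cal: 1/2.
All other pairs contribute 0.
Summing the contributions gives betweenness(Pablo) = 3/2.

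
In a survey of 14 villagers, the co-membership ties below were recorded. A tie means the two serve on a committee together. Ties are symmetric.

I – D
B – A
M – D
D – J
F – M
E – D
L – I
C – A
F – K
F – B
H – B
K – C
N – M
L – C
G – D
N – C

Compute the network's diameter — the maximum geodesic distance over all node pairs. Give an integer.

5

Eccentricity of each node (its greatest distance to any other): A:5, B:4, C:4, D:4, E:5, F:3, G:5, H:5, I:5, J:5, K:4, L:4, M:3, N:4.
The maximum eccentricity is 5, realized for instance by the pair I–H via I – D – M – F – B – H. So the diameter is 5.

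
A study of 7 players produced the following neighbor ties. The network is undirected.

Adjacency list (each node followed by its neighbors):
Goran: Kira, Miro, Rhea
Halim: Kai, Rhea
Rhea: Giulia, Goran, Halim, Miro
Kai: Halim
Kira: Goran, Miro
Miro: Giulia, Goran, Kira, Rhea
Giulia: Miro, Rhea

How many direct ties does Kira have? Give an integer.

Kira is directly tied to Goran and Miro. That is 2 neighbors, so the degree of Kira is 2.

2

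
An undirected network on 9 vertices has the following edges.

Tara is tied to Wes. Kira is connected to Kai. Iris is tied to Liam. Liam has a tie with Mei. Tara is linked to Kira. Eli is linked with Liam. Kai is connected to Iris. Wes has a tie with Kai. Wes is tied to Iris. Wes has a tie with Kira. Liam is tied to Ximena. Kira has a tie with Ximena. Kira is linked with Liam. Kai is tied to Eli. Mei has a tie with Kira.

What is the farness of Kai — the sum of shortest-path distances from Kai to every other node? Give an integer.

Distances from Kai: Eli:1, Iris:1, Kira:1, Liam:2, Mei:2, Tara:2, Wes:1, Ximena:2.
Sum = 1 + 1 + 1 + 2 + 2 + 2 + 1 + 2 = 12.

12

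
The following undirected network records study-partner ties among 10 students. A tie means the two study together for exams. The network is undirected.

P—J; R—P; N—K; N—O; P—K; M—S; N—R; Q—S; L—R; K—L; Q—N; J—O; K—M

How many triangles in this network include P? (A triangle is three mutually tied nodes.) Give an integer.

P's neighbors are J, K, and R, but none of them are tied to each other, so no triangle contains P.

0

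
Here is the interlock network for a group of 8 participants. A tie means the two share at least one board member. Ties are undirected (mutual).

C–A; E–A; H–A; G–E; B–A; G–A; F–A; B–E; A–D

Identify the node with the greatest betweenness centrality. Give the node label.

Unnormalized betweenness of each node: A:37/2, B:0, C:0, D:0, E:1/2, F:0, G:0, H:0.
A has the largest value, 37/2, making it the main broker — the node through which the most shortest paths run.

A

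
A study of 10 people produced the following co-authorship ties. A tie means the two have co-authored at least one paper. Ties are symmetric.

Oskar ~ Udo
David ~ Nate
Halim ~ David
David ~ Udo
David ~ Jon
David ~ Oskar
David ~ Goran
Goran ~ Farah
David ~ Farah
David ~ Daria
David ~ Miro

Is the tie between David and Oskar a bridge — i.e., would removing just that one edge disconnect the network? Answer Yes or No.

No

Even without that edge, David still reaches Oskar via David – Udo – Oskar, so the network stays connected. Not a bridge.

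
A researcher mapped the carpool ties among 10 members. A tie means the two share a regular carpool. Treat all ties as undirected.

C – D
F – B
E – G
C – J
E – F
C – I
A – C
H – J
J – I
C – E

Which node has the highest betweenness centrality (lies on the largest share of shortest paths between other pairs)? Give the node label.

C

Unnormalized betweenness of each node: A:0, B:0, C:27, D:0, E:20, F:8, G:0, H:0, I:0, J:8.
C has the largest value, 27, making it the main broker — the node through which the most shortest paths run.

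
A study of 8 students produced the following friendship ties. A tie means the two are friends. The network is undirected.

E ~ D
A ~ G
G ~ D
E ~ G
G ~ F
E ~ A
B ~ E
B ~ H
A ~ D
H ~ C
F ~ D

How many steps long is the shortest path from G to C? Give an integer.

4

One shortest route is G – E – B – H – C, which uses 4 edges, and at distance 3 from G we only reach {H}, which does not include C. So d(G,C) = 4.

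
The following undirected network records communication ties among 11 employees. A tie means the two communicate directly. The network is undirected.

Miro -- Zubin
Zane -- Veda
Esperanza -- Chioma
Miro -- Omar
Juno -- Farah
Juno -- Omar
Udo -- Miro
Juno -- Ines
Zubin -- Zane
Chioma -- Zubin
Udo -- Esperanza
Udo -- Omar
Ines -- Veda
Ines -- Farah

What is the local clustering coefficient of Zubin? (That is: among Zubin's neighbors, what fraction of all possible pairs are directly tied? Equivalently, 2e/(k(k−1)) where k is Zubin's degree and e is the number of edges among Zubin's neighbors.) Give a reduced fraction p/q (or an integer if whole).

Zubin's neighbors: Chioma, Miro, and Zane (k = 3).
Possible neighbor pairs: C(3,2) = 3. Edges among them: none → e = 0.
Clustering(Zubin) = 0/3 = 0.

0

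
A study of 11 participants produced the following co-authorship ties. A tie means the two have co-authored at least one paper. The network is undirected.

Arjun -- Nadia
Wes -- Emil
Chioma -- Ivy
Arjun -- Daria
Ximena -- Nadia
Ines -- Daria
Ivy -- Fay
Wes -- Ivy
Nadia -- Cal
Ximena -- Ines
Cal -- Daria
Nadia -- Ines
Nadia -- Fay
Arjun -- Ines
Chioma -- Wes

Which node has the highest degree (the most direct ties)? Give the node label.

Degrees — Arjun:3, Cal:2, Chioma:2, Daria:3, Emil:1, Fay:2, Ines:4, Ivy:3, Nadia:5, Wes:3, Ximena:2.
The maximum is 5, attained only by Nadia.

Nadia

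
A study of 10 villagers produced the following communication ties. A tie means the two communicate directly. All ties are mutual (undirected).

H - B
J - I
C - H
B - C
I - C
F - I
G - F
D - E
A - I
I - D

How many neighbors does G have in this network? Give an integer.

G is directly tied to F. That is 1 neighbor, so the degree of G is 1.

1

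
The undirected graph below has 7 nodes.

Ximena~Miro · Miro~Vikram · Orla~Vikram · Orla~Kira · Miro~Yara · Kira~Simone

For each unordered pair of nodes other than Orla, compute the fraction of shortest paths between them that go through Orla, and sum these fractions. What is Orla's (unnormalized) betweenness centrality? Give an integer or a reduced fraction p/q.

Pairs whose geodesics pass through Orla — Simone–Vikram: 1; Simone–Yara: 1; Simone–Miro: 1; Simone–Ximena: 1; Vikram–Kira: 1; Yara–Kira: 1; Miro–Kira: 1; Ximena–Kira: 1.
All other pairs contribute 0.
Summing the contributions gives betweenness(Orla) = 8.

8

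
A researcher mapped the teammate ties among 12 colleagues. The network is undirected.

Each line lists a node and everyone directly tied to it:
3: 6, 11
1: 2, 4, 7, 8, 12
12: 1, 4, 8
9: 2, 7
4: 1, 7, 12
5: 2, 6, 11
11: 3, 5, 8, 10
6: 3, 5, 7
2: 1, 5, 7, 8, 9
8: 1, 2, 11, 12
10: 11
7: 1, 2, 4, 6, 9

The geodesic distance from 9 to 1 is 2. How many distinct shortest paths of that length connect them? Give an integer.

2

The shortest distance is 2. The length-2 paths are: 9–7–1; 9–2–1.
That gives 2 distinct shortest paths.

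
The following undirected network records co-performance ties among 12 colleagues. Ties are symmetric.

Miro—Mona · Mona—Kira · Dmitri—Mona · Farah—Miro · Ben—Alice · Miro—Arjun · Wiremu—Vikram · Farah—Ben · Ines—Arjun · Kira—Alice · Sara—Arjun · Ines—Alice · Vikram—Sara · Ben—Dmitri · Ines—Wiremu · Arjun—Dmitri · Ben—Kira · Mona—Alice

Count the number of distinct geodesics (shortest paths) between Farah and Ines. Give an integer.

The shortest distance is 3. The length-3 paths are: Farah–Ben–Alice–Ines; Farah–Miro–Arjun–Ines.
That gives 2 distinct shortest paths.

2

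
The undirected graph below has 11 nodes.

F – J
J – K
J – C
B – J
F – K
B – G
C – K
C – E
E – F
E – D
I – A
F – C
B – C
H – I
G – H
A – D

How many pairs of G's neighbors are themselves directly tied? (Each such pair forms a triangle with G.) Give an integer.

G's neighbors are B and H, but none of them are tied to each other, so no triangle contains G.

0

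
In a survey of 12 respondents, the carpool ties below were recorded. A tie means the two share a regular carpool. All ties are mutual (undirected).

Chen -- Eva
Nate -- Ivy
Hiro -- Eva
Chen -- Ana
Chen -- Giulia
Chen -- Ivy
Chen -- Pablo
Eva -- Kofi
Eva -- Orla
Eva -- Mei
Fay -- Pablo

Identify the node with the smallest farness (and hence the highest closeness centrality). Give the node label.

Farness (sum of distances to all others) for each node — Ana:27, Chen:17, Eva:19, Fay:35, Giulia:27, Hiro:29, Ivy:25, Kofi:29, Mei:29, Nate:35, Orla:29, Pablo:25.
The smallest farness is 17, for Chen, so Chen has the highest closeness.

Chen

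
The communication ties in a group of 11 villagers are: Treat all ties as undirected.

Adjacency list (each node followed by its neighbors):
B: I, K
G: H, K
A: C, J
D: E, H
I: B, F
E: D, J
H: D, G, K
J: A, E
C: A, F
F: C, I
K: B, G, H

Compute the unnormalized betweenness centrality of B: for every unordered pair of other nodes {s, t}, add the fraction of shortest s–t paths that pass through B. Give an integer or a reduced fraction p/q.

Pairs whose geodesics pass through B — C–H: 1/2; C–G: 1; C–K: 1; A–K: 1/2; E–I: 1/2; D–I: 1; D–F: 1/2; H–I: 1; H–F: 1; G–I: 1; G–F: 1; K–I: 1; K–F: 1.
All other pairs contribute 0.
Summing the contributions gives betweenness(B) = 11.

11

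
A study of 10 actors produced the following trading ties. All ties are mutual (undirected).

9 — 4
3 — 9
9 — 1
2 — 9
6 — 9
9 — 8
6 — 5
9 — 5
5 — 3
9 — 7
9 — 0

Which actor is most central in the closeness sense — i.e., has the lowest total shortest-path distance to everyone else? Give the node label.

9

Farness (sum of distances to all others) for each node — 0:17, 1:17, 2:17, 3:16, 4:17, 5:15, 6:16, 7:17, 8:17, 9:9.
The smallest farness is 9, for 9, so 9 has the highest closeness.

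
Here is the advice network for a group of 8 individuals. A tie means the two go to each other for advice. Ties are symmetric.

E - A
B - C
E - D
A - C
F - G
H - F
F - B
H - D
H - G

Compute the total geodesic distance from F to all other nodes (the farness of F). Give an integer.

Distances from F: A:3, B:1, C:2, D:2, E:3, G:1, H:1.
Sum = 3 + 1 + 2 + 2 + 3 + 1 + 1 = 13.

13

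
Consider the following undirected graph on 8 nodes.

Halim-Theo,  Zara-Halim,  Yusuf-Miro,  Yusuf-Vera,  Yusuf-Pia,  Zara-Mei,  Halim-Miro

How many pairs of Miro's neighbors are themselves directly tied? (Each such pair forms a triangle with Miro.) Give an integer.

0

Miro's neighbors are Halim and Yusuf, but none of them are tied to each other, so no triangle contains Miro.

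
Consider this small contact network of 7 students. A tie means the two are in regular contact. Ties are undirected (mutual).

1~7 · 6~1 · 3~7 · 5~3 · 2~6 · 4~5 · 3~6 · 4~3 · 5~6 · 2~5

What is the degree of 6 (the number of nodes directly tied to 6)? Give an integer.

4

6 is directly tied to 1, 2, 3, and 5. That is 4 neighbors, so the degree of 6 is 4.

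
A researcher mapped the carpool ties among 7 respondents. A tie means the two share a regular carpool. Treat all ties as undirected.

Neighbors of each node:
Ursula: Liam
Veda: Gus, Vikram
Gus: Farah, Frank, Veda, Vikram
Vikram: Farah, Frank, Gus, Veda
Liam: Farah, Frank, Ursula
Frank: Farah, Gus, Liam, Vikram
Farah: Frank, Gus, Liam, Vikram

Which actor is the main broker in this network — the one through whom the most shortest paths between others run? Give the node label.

Unnormalized betweenness of each node: Farah:3, Frank:3, Gus:2, Liam:5, Ursula:0, Veda:0, Vikram:2.
Liam has the largest value, 5, making it the main broker — the node through which the most shortest paths run.

Liam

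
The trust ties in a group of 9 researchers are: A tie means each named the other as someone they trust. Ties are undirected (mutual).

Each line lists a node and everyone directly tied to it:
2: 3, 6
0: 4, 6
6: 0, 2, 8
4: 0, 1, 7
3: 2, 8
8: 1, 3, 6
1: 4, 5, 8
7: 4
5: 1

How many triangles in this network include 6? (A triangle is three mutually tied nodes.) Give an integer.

0

6's neighbors are 0, 2, and 8, but none of them are tied to each other, so no triangle contains 6.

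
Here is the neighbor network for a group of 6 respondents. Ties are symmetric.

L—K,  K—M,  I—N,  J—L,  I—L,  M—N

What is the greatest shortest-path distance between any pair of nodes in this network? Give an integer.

3

Eccentricity of each node (its greatest distance to any other): I:2, J:3, K:2, L:2, M:3, N:3.
The maximum eccentricity is 3, realized for instance by the pair N–J via N – I – L – J. So the diameter is 3.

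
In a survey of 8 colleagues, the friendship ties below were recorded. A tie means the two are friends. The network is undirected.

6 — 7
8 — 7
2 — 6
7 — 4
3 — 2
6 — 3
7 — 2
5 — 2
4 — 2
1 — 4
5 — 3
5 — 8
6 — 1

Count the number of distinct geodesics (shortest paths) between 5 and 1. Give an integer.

The shortest distance is 3. The length-3 paths are: 5–3–6–1; 5–2–6–1; 5–2–4–1.
That gives 3 distinct shortest paths.

3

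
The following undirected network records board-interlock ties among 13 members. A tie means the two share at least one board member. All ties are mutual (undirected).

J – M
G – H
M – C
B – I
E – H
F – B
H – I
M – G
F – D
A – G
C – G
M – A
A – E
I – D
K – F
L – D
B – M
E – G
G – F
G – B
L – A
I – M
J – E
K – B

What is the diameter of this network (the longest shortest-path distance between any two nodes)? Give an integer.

Eccentricity of each node (its greatest distance to any other): A:3, B:3, C:3, D:3, E:3, F:3, G:2, H:3, I:2, J:3, K:3, L:3, M:2.
The maximum eccentricity is 3, realized for instance by the pair D–E via D – L – A – E. So the diameter is 3.

3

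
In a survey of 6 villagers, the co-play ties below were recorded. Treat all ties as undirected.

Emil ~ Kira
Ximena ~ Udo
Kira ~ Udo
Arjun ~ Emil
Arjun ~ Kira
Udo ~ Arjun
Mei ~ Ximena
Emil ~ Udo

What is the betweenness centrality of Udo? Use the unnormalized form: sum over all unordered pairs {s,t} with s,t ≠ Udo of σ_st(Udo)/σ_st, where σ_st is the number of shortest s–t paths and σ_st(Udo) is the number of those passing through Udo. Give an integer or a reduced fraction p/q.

6

Pairs whose geodesics pass through Udo — Ximena–Emil: 1; Ximena–Kira: 1; Ximena–Arjun: 1; Mei–Emil: 1; Mei–Kira: 1; Mei–Arjun: 1.
All other pairs contribute 0.
Summing the contributions gives betweenness(Udo) = 6.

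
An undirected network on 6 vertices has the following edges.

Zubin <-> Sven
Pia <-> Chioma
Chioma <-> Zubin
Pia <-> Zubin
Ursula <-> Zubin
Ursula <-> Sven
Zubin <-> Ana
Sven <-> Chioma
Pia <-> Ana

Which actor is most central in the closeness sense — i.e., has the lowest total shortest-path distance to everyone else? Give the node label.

Farness (sum of distances to all others) for each node — Ana:8, Chioma:7, Pia:7, Sven:7, Ursula:8, Zubin:5.
The smallest farness is 5, for Zubin, so Zubin has the highest closeness.

Zubin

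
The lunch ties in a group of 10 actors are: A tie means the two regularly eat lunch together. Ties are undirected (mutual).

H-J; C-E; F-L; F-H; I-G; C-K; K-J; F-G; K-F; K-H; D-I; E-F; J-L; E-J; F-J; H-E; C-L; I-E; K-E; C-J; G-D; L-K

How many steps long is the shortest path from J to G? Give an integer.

2

One shortest route is J – F – G, which uses 2 edges, and J and G are not directly tied, so nothing shorter exists. So d(J,G) = 2.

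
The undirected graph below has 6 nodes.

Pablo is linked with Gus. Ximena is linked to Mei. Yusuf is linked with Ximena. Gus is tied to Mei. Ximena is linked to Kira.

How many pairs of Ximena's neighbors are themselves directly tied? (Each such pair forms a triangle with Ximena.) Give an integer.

Ximena's neighbors are Kira, Mei, and Yusuf, but none of them are tied to each other, so no triangle contains Ximena.

0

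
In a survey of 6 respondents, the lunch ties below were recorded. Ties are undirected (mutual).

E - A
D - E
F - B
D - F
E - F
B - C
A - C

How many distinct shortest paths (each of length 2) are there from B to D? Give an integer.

The shortest distance is 2, and the only length-2 path is B–F–D. So there is exactly 1 shortest path.

1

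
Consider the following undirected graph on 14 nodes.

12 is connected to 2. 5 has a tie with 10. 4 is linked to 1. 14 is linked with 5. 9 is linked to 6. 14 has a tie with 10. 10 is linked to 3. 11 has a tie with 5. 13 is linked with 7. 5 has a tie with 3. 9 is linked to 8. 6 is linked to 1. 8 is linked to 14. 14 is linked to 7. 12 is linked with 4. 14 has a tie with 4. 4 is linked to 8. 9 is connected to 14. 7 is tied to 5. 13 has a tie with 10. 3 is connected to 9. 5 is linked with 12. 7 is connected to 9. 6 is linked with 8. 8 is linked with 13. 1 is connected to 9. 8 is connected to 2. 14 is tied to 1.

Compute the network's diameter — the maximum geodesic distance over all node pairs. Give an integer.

4

Eccentricity of each node (its greatest distance to any other): 1:3, 2:3, 3:3, 4:3, 5:3, 6:4, 7:3, 8:3, 9:3, 10:3, 11:4, 12:3, 13:3, 14:2.
The maximum eccentricity is 4, realized for instance by the pair 6–11 via 6 – 8 – 14 – 5 – 11. So the diameter is 4.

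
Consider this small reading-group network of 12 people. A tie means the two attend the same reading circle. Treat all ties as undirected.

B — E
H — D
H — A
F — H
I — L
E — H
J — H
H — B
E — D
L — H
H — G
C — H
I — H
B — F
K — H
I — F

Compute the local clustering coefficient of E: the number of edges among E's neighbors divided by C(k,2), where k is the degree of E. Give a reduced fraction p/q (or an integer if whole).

E's neighbors: B, D, and H (k = 3).
Possible neighbor pairs: C(3,2) = 3. Edges among them: B–H, D–H → e = 2.
Clustering(E) = 2/3.

2/3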